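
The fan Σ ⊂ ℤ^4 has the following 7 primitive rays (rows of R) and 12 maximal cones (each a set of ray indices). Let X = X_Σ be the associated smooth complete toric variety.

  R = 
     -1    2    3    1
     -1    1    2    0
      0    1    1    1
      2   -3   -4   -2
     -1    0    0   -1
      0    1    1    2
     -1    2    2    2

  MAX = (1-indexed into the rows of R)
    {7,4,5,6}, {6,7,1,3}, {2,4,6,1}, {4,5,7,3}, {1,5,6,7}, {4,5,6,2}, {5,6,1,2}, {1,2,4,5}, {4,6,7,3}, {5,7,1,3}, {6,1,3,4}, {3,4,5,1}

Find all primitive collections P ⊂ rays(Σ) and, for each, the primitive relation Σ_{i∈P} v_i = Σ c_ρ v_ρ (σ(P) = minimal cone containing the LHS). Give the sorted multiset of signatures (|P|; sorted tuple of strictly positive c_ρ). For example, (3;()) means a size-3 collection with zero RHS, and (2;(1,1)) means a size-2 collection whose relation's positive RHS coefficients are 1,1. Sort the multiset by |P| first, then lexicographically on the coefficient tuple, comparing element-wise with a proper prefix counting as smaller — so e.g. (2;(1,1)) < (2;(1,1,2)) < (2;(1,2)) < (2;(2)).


Minimal non-faces — 5 found among 7 rays, 12 max cones:

  • {2,3}:  v_{2} + v_{3} = v_{1}  so sig = (2;(1))
  • {2,7}:  v_{2} + v_{7} = v_{1} + v_{5} + v_{6}  so sig = (2;(1,1,1))
  • {1,4,7}:  v_{1} + v_{4} + v_{7} = v_{3}  so sig = (3;(1))
  • {3,5,6}:  v_{3} + v_{5} + v_{6} = v_{7}  so sig = (3;(1))
  • {1,4,5,6}:  v_{1} + v_{4} + v_{5} + v_{6} = 0  so sig = (4;())

so the primitive-relation signature multiset is
{ (2;(1)),  (2;(1,1,1)),  (3;(1)) ×2,  (4;()) }


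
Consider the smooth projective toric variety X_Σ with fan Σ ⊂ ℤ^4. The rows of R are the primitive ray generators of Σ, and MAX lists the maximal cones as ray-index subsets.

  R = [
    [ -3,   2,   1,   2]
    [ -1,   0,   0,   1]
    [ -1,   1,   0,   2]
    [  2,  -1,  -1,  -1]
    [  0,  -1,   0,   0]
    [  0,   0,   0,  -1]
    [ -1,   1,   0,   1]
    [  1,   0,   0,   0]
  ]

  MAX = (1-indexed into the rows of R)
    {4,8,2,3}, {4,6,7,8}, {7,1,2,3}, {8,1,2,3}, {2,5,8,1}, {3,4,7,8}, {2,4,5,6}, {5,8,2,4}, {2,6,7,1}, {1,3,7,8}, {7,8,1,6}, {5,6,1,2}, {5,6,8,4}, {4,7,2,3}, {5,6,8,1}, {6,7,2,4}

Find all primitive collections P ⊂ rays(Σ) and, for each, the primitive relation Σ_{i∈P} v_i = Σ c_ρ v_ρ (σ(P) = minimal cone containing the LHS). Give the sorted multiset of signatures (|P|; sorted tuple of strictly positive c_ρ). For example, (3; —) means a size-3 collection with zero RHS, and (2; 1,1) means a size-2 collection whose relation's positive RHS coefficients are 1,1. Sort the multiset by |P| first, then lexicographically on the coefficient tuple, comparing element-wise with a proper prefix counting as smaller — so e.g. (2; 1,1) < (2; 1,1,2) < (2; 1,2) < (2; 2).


6 collections generate NE(X_Σ); each relation:

  P={1,4}:  v_{1} + v_{4} = v_{7}  so sig = (2; 1)
  P={3,6}:  v_{3} + v_{6} = v_{7}  so sig = (2; 1)
  P={5,7}:  v_{5} + v_{7} = v_{2}  so sig = (2; 1)
  P={3,5}:  v_{3} + v_{5} = 2·v_{2} + v_{8}  so sig = (2; 1,2)
  P={2,6,8}:  v_{2} + v_{6} + v_{8} = 0  so sig = (3; —)
  P={2,7,8}:  v_{2} + v_{7} + v_{8} = v_{3}  so sig = (3; 1)

Hence PRS(X_Σ) =
    (2; 1)
    (2; 1)
    (2; 1)
    (2; 1,2)
    (3; —)
    (3; 1)


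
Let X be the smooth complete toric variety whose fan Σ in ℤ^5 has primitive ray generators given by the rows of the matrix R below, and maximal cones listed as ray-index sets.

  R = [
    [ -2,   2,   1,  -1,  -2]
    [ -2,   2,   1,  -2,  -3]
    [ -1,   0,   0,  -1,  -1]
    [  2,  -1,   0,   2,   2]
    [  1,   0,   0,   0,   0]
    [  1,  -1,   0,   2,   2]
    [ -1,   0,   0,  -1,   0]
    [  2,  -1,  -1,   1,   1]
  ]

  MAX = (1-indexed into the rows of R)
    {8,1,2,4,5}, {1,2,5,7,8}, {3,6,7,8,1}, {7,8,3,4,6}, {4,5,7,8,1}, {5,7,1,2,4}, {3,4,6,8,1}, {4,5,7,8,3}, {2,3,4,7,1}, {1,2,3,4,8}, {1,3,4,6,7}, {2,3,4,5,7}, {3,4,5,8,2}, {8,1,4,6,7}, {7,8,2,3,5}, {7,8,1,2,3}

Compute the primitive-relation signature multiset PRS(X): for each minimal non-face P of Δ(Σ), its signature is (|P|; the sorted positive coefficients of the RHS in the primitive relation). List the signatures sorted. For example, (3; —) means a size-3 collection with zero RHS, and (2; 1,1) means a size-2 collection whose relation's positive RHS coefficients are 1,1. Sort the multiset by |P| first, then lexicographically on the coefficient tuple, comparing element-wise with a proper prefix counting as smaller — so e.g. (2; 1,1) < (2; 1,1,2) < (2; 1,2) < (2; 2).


Σ has 5 primitive collections:

  {5,6}:  v_{5} + v_{6} = v_{4} ; sig = (2; 1)
  {2,6}:  v_{2} + v_{6} = v_{1} + v_{3} + v_{4} ; sig = (2; 1,1,1)
  {1,3,5}:  v_{1} + v_{3} + v_{5} = v_{2} ; sig = (3; 1)
  {2,4,7,8}:  v_{2} + v_{4} + v_{7} + v_{8} = v_{5} ; sig = (4; 1)
  {1,3,4,7,8}:  v_{1} + v_{3} + v_{4} + v_{7} + v_{8} = 0 ; sig = (5; —)

Sorted signature multiset PRS(X):
    (2; 1)
    (2; 1,1,1)
    (3; 1)
    (4; 1)
    (5; —)


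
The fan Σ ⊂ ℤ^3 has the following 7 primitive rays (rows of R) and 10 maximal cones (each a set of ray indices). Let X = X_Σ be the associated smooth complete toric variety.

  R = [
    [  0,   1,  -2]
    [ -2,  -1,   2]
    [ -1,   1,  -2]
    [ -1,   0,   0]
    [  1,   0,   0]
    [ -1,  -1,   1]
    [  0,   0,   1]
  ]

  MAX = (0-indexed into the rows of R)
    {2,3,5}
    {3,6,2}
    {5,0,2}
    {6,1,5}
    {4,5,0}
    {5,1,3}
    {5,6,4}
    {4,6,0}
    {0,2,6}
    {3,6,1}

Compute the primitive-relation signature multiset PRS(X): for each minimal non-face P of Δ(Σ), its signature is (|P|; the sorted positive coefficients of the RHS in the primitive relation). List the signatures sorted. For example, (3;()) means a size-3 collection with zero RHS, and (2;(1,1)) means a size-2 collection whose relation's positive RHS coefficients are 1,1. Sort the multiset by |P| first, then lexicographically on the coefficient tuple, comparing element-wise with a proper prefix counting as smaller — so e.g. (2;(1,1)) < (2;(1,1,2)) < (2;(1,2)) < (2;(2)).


9 minimal non-faces of Δ(Σ) (on 7 rays):

  P={3,4}:  v_{3} + v_{4} = 0  ⟹  sig = (2;())
  P={0,3}:  v_{0} + v_{3} = v_{2}  ⟹  sig = (2;(1))
  P={2,4}:  v_{2} + v_{4} = v_{0}  ⟹  sig = (2;(1))
  P={1,4}:  v_{1} + v_{4} = v_{5} + v_{6}  ⟹  sig = (2;(1,1))
  P={0,1}:  v_{0} + v_{1} = 2·v_{3}  ⟹  sig = (2;(2))
  P={1,2}:  v_{1} + v_{2} = 3·v_{3}  ⟹  sig = (2;(3))
  P={0,5,6}:  v_{0} + v_{5} + v_{6} = v_{3}  ⟹  sig = (3;(1))
  P={3,5,6}:  v_{3} + v_{5} + v_{6} = v_{1}  ⟹  sig = (3;(1))
  P={2,5,6}:  v_{2} + v_{5} + v_{6} = 2·v_{3}  ⟹  sig = (3;(2))

so the primitive-relation signature multiset is
[(2;()), (2;(1)), (2;(1)), (2;(1,1)), (2;(2)), (2;(3)), (3;(1)), (3;(1)), (3;(2))]


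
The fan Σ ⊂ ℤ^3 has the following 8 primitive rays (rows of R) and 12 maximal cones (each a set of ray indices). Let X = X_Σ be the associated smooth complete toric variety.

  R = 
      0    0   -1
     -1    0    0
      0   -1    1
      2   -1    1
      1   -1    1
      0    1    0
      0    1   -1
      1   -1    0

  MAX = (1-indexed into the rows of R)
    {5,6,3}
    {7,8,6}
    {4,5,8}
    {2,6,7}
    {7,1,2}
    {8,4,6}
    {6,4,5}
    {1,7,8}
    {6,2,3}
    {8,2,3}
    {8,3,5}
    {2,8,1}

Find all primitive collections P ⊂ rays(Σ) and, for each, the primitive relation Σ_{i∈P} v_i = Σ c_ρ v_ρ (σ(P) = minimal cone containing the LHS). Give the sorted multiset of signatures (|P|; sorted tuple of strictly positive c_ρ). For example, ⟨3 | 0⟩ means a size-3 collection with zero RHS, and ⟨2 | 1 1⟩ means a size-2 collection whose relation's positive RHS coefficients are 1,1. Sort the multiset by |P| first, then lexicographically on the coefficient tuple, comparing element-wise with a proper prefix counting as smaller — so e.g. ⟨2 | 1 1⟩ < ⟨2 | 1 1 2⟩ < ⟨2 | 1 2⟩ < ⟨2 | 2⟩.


Minimal non-faces — 14 found among 8 rays, 12 max cones:

  P={3,7}:  v_{3} + v_{7} = 0 — sig = ⟨2 | 0⟩
  P={1,5}:  v_{1} + v_{5} = v_{8} — sig = ⟨2 | 1⟩
  P={1,6}:  v_{1} + v_{6} = v_{7} — sig = ⟨2 | 1⟩
  P={2,4}:  v_{2} + v_{4} = v_{5} — sig = ⟨2 | 1⟩
  P={2,5}:  v_{2} + v_{5} = v_{3} — sig = ⟨2 | 1⟩
  P={1,3}:  v_{1} + v_{3} = v_{2} + v_{8} — sig = ⟨2 | 1 1⟩
  P={5,7}:  v_{5} + v_{7} = v_{6} + v_{8} — sig = ⟨2 | 1 1⟩
  P={1,4}:  v_{1} + v_{4} = v_{6} + 2·v_{8} — sig = ⟨2 | 1 2⟩
  P={3,4}:  v_{3} + v_{4} = 2·v_{5} — sig = ⟨2 | 2⟩
  P={4,7}:  v_{4} + v_{7} = 2·v_{6} + 2·v_{8} — sig = ⟨2 | 2 2⟩
  P={2,6,8}:  v_{2} + v_{6} + v_{8} = 0 — sig = ⟨3 | 0⟩
  P={2,7,8}:  v_{2} + v_{7} + v_{8} = v_{1} — sig = ⟨3 | 1⟩
  P={3,6,8}:  v_{3} + v_{6} + v_{8} = v_{5} — sig = ⟨3 | 1⟩
  P={5,6,8}:  v_{5} + v_{6} + v_{8} = v_{4} — sig = ⟨3 | 1⟩

Hence PRS(X_Σ) =
[⟨2 | 0⟩, ⟨2 | 1⟩, ⟨2 | 1⟩, ⟨2 | 1⟩, ⟨2 | 1⟩, ⟨2 | 1 1⟩, ⟨2 | 1 1⟩, ⟨2 | 1 2⟩, ⟨2 | 2⟩, ⟨2 | 2 2⟩, ⟨3 | 0⟩, ⟨3 | 1⟩, ⟨3 | 1⟩, ⟨3 | 1⟩]


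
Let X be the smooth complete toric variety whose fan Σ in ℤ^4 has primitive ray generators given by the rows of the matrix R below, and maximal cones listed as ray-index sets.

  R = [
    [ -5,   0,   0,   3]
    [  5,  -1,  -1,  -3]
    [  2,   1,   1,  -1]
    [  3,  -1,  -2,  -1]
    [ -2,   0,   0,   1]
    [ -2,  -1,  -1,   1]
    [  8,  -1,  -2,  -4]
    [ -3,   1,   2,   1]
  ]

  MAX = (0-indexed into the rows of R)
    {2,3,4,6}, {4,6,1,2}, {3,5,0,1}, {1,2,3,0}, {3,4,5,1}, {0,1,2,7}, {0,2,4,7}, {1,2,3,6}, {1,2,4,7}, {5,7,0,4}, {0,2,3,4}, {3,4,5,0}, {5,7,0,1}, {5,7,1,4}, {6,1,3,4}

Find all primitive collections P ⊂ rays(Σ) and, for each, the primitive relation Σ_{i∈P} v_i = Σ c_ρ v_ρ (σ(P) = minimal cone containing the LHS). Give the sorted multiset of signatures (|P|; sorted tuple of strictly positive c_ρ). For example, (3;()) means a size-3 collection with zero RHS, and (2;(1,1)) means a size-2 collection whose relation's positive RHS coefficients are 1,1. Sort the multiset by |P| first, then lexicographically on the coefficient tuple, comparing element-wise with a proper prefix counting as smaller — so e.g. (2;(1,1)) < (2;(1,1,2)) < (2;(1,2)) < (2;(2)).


|primitive collections| = 7. Relations:

  {2,5}:  v_{2} + v_{5} = 0  ⇒ sig = (2;())
  {3,7}:  v_{3} + v_{7} = 0  ⇒ sig = (2;())
  {0,6}:  v_{0} + v_{6} = v_{3}  ⇒ sig = (2;(1))
  {5,6}:  v_{5} + v_{6} = v_{1} + v_{3} + v_{4}  ⇒ sig = (2;(1,1,1))
  {6,7}:  v_{6} + v_{7} = v_{1} + v_{2} + v_{4}  ⇒ sig = (2;(1,1,1))
  {0,1,4}:  v_{0} + v_{1} + v_{4} = v_{5}  ⇒ sig = (3;(1))
  {1,2,3,4}:  v_{1} + v_{2} + v_{3} + v_{4} = v_{6}  ⇒ sig = (4;(1))

Hence PRS(X_Σ) =
    (2;())
    (2;())
    (2;(1))
    (2;(1,1,1))
    (2;(1,1,1))
    (3;(1))
    (4;(1))


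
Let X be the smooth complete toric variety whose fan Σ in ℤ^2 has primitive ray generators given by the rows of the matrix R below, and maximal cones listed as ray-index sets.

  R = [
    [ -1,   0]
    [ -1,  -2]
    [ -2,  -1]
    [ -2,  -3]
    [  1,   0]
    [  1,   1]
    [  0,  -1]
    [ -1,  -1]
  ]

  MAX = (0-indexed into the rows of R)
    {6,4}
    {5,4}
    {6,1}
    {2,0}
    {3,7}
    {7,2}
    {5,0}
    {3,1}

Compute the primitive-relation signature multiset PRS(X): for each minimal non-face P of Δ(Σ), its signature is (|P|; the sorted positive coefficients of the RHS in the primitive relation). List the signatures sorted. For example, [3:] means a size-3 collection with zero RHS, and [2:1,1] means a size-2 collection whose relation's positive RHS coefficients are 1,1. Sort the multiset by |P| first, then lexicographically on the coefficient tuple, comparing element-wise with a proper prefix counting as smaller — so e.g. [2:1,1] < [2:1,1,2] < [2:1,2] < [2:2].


Δ(Σ) — 8 vertices, 20 min non-faces:

  • {0,4}:  v_{0} + v_{4} = 0 ; sig = [2:]
  • {5,7}:  v_{5} + v_{7} = 0 ; sig = [2:]
  • {0,6}:  v_{0} + v_{6} = v_{7} ; sig = [2:1]
  • {0,7}:  v_{0} + v_{7} = v_{2} ; sig = [2:1]
  • {1,5}:  v_{1} + v_{5} = v_{6} ; sig = [2:1]
  • {1,7}:  v_{1} + v_{7} = v_{3} ; sig = [2:1]
  • {2,4}:  v_{2} + v_{4} = v_{7} ; sig = [2:1]
  • {2,5}:  v_{2} + v_{5} = v_{0} ; sig = [2:1]
  • {3,5}:  v_{3} + v_{5} = v_{1} ; sig = [2:1]
  • {4,7}:  v_{4} + v_{7} = v_{6} ; sig = [2:1]
  • {5,6}:  v_{5} + v_{6} = v_{4} ; sig = [2:1]
  • {6,7}:  v_{6} + v_{7} = v_{1} ; sig = [2:1]
  • {3,4}:  v_{3} + v_{4} = v_{1} + v_{6} ; sig = [2:1,1]
  • {0,1}:  v_{0} + v_{1} = 2·v_{7} ; sig = [2:2]
  • {1,4}:  v_{1} + v_{4} = 2·v_{6} ; sig = [2:2]
  • {2,6}:  v_{2} + v_{6} = 2·v_{7} ; sig = [2:2]
  • {3,6}:  v_{3} + v_{6} = 2·v_{1} ; sig = [2:2]
  • {0,3}:  v_{0} + v_{3} = 3·v_{7} ; sig = [2:3]
  • {1,2}:  v_{1} + v_{2} = 3·v_{7} ; sig = [2:3]
  • {2,3}:  v_{2} + v_{3} = 4·v_{7} ; sig = [2:4]

Hence PRS(X_Σ) =
{ [2:] ×2,  [2:1] ×10,  [2:1,1],  [2:2] ×4,  [2:3] ×2,  [2:4] }


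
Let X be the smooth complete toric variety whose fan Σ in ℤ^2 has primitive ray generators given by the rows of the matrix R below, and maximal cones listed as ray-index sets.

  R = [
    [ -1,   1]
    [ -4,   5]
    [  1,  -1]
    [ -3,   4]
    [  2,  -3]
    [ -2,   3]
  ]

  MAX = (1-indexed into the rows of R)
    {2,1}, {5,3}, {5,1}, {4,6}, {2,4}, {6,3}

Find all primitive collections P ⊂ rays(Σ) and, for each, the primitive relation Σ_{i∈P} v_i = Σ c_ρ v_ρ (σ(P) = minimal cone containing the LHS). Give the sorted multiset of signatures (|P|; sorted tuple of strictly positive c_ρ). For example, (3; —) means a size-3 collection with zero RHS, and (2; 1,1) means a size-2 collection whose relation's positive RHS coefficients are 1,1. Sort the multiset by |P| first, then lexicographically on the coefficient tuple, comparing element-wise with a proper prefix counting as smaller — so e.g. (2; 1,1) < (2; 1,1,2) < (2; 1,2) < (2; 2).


Primitive collections (9):

  P = {1,3}:  v_{1} + v_{3} = 0 ; sig = (2; —)
  P = {5,6}:  v_{5} + v_{6} = 0 ; sig = (2; —)
  P = {1,4}:  v_{1} + v_{4} = v_{2} ; sig = (2; 1)
  P = {1,6}:  v_{1} + v_{6} = v_{4} ; sig = (2; 1)
  P = {2,3}:  v_{2} + v_{3} = v_{4} ; sig = (2; 1)
  P = {3,4}:  v_{3} + v_{4} = v_{6} ; sig = (2; 1)
  P = {4,5}:  v_{4} + v_{5} = v_{1} ; sig = (2; 1)
  P = {2,5}:  v_{2} + v_{5} = 2·v_{1} ; sig = (2; 2)
  P = {2,6}:  v_{2} + v_{6} = 2·v_{4} ; sig = (2; 2)

Signatures (|P|; sorted positive RHS coefficients), sorted:
    |P|=2: 9 collections, coeffs (), (), (1), (1), (1), (1), (1), (2), (2)


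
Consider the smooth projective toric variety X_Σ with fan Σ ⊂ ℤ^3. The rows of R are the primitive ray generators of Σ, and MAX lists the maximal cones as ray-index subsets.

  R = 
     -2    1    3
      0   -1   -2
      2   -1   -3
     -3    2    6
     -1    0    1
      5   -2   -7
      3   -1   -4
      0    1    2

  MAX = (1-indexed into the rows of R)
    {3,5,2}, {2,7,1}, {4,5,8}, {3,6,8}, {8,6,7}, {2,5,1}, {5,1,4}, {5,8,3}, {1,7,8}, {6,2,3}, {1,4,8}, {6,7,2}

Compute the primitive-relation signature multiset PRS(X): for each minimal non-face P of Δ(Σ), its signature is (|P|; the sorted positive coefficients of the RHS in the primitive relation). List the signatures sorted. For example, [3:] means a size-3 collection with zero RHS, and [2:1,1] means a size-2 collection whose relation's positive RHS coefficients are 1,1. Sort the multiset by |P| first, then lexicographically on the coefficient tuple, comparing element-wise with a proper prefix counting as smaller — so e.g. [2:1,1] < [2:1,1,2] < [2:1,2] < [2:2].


|primitive collections| = 11. Relations:

  • {1,3}:  v_{1} + v_{3} = 0  so sig = [2:]
  • {2,8}:  v_{2} + v_{8} = 0  so sig = [2:]
  • {1,6}:  v_{1} + v_{6} = v_{7}  so sig = [2:1]
  • {3,7}:  v_{3} + v_{7} = v_{6}  so sig = [2:1]
  • {4,7}:  v_{4} + v_{7} = v_{8}  so sig = [2:1]
  • {5,7}:  v_{5} + v_{7} = v_{3}  so sig = [2:1]
  • {2,4}:  v_{2} + v_{4} = v_{1} + v_{5}  so sig = [2:1,1]
  • {3,4}:  v_{3} + v_{4} = v_{5} + v_{8}  so sig = [2:1,1]
  • {4,6}:  v_{4} + v_{6} = v_{3} + v_{8}  so sig = [2:1,1]
  • {5,6}:  v_{5} + v_{6} = 2·v_{3}  so sig = [2:2]
  • {1,5,8}:  v_{1} + v_{5} + v_{8} = v_{4}  so sig = [3:1]

so the primitive-relation signature multiset is
{ [2:] ×2,  [2:1] ×4,  [2:1,1] ×3,  [2:2],  [3:1] }


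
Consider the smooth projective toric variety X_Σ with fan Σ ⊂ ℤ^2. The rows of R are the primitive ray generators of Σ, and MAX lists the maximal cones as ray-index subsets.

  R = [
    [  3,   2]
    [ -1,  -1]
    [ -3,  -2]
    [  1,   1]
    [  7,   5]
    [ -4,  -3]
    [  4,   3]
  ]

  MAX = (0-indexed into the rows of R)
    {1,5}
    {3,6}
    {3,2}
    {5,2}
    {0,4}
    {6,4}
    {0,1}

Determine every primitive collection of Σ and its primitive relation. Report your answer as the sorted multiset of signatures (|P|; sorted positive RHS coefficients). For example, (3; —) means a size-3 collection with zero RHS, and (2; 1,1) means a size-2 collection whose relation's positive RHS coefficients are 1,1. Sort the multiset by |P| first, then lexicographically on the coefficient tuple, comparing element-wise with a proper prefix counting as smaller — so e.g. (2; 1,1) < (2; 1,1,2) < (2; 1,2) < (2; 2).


14 minimal non-faces of Δ(Σ) (on 7 rays):

  P={0,2}:  v_{0} + v_{2} = 0 — sig = (2; —)
  P={1,3}:  v_{1} + v_{3} = 0 — sig = (2; —)
  P={5,6}:  v_{5} + v_{6} = 0 — sig = (2; —)
  P={0,3}:  v_{0} + v_{3} = v_{6} — sig = (2; 1)
  P={0,5}:  v_{0} + v_{5} = v_{1} — sig = (2; 1)
  P={0,6}:  v_{0} + v_{6} = v_{4} — sig = (2; 1)
  P={1,2}:  v_{1} + v_{2} = v_{5} — sig = (2; 1)
  P={1,6}:  v_{1} + v_{6} = v_{0} — sig = (2; 1)
  P={2,4}:  v_{2} + v_{4} = v_{6} — sig = (2; 1)
  P={2,6}:  v_{2} + v_{6} = v_{3} — sig = (2; 1)
  P={3,5}:  v_{3} + v_{5} = v_{2} — sig = (2; 1)
  P={4,5}:  v_{4} + v_{5} = v_{0} — sig = (2; 1)
  P={1,4}:  v_{1} + v_{4} = 2·v_{0} — sig = (2; 2)
  P={3,4}:  v_{3} + v_{4} = 2·v_{6} — sig = (2; 2)

Sorted signature multiset PRS(X):
    |P|=2: 14 collections, coeffs (), (), (), (1), (1), (1), (1), (1), (1), (1), (1), (1), (2), (2)


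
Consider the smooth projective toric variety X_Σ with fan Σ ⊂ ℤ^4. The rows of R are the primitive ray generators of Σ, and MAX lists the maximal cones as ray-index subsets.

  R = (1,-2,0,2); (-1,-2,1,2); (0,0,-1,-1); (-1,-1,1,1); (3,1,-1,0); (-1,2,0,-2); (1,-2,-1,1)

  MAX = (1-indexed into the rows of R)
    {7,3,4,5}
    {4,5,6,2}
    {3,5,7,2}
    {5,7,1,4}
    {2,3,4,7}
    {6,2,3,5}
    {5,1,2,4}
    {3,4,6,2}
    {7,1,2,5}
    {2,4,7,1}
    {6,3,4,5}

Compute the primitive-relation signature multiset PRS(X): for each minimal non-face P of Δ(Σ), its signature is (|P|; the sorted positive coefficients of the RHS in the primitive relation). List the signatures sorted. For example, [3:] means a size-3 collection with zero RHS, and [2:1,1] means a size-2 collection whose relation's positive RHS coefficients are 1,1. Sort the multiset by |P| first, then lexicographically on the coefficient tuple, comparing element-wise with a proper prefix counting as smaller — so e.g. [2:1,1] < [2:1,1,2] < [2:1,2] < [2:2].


Δ(Σ) — 7 vertices, 5 min non-faces:

  • {1,6}:  v_{1} + v_{6} = 0  ⇒ sig = [2:]
  • {1,3}:  v_{1} + v_{3} = v_{7}  ⇒ sig = [2:1]
  • {6,7}:  v_{6} + v_{7} = v_{3}  ⇒ sig = [2:1]
  • {2,3,4,5}:  v_{2} + v_{3} + v_{4} + v_{5} = v_{1}  ⇒ sig = [4:1]
  • {2,4,5,7}:  v_{2} + v_{4} + v_{5} + v_{7} = 2·v_{1}  ⇒ sig = [4:2]

Hence PRS(X_Σ) =
[[2:], [2:1], [2:1], [4:1], [4:2]]


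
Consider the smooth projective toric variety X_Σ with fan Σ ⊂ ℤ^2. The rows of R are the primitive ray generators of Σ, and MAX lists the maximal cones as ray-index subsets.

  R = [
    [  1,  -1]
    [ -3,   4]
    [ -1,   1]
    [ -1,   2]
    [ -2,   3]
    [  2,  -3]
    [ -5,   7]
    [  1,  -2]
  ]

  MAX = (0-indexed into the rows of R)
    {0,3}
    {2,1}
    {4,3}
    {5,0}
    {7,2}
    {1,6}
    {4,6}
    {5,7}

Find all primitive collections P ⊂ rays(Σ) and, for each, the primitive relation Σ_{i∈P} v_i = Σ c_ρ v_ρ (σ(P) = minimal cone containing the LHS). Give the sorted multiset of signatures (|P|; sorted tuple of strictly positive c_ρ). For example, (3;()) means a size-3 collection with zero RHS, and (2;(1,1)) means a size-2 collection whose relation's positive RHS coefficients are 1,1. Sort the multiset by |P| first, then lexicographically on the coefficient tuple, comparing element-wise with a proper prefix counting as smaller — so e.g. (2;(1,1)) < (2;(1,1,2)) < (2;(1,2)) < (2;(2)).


20 minimal non-faces of Δ(Σ) (on 8 rays):

  P={0,2}:  v_{0} + v_{2} = 0 ; sig = (2;())
  P={3,7}:  v_{3} + v_{7} = 0 ; sig = (2;())
  P={4,5}:  v_{4} + v_{5} = 0 ; sig = (2;())
  P={0,1}:  v_{0} + v_{1} = v_{4} ; sig = (2;(1))
  P={0,4}:  v_{0} + v_{4} = v_{3} ; sig = (2;(1))
  P={0,7}:  v_{0} + v_{7} = v_{5} ; sig = (2;(1))
  P={1,4}:  v_{1} + v_{4} = v_{6} ; sig = (2;(1))
  P={1,5}:  v_{1} + v_{5} = v_{2} ; sig = (2;(1))
  P={2,3}:  v_{2} + v_{3} = v_{4} ; sig = (2;(1))
  P={2,4}:  v_{2} + v_{4} = v_{1} ; sig = (2;(1))
  P={2,5}:  v_{2} + v_{5} = v_{7} ; sig = (2;(1))
  P={3,5}:  v_{3} + v_{5} = v_{0} ; sig = (2;(1))
  P={4,7}:  v_{4} + v_{7} = v_{2} ; sig = (2;(1))
  P={5,6}:  v_{5} + v_{6} = v_{1} ; sig = (2;(1))
  P={6,7}:  v_{6} + v_{7} = v_{1} + v_{2} ; sig = (2;(1,1))
  P={0,6}:  v_{0} + v_{6} = 2·v_{4} ; sig = (2;(2))
  P={1,3}:  v_{1} + v_{3} = 2·v_{4} ; sig = (2;(2))
  P={1,7}:  v_{1} + v_{7} = 2·v_{2} ; sig = (2;(2))
  P={2,6}:  v_{2} + v_{6} = 2·v_{1} ; sig = (2;(2))
  P={3,6}:  v_{3} + v_{6} = 3·v_{4} ; sig = (2;(3))

so the primitive-relation signature multiset is
[(2;()), (2;()), (2;()), (2;(1)), (2;(1)), (2;(1)), (2;(1)), (2;(1)), (2;(1)), (2;(1)), (2;(1)), (2;(1)), (2;(1)), (2;(1)), (2;(1,1)), (2;(2)), (2;(2)), (2;(2)), (2;(2)), (2;(3))]


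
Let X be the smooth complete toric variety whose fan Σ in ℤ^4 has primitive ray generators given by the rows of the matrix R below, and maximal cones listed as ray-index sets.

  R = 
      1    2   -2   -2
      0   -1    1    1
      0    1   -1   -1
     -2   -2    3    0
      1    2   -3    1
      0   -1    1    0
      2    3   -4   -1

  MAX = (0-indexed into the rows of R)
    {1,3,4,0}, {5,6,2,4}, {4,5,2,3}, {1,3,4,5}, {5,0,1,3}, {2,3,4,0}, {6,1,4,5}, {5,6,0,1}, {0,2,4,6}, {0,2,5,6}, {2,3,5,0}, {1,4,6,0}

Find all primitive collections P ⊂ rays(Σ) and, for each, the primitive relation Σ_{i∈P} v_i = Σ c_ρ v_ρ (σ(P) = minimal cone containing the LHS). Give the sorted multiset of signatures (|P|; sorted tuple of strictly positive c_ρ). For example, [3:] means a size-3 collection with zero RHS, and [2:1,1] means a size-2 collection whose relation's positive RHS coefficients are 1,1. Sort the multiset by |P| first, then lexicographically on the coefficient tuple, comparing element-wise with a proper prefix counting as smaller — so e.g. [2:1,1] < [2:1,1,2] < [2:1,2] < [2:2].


Σ has 3 primitive collections:

  {1,2}:  v_{1} + v_{2} = 0  so sig = [2:]
  {3,6}:  v_{3} + v_{6} = v_{2}  so sig = [2:1]
  {0,4,5}:  v_{0} + v_{4} + v_{5} = v_{6}  so sig = [3:1]

Sorted signature multiset PRS(X):
    [2:]
    [2:1]
    [3:1]


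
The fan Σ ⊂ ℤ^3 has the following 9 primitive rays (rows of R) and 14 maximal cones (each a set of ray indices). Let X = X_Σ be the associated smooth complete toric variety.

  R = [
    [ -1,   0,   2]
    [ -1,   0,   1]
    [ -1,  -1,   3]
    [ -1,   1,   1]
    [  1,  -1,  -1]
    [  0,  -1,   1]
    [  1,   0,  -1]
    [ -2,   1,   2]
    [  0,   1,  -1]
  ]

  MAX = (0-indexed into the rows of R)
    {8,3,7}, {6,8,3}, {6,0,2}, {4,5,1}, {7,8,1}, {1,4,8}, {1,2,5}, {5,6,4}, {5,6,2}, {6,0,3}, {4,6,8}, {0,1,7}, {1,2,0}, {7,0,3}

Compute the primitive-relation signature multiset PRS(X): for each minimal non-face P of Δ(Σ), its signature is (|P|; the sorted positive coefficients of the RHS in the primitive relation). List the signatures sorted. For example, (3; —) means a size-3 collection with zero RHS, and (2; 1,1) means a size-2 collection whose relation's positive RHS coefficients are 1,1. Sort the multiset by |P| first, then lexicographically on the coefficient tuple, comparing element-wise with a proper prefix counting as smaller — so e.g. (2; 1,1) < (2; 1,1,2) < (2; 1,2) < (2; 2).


15 minimal non-faces of Δ(Σ) (on 9 rays):

  {1,6}:  v_{1} + v_{6} = 0  ⇒ sig = (2; —)
  {3,4}:  v_{3} + v_{4} = 0  ⇒ sig = (2; —)
  {5,8}:  v_{5} + v_{8} = 0  ⇒ sig = (2; —)
  {0,4}:  v_{0} + v_{4} = v_{5}  ⇒ sig = (2; 1)
  {0,5}:  v_{0} + v_{5} = v_{2}  ⇒ sig = (2; 1)
  {0,8}:  v_{0} + v_{8} = v_{3}  ⇒ sig = (2; 1)
  {1,3}:  v_{1} + v_{3} = v_{7}  ⇒ sig = (2; 1)
  {2,8}:  v_{2} + v_{8} = v_{0}  ⇒ sig = (2; 1)
  {3,5}:  v_{3} + v_{5} = v_{0}  ⇒ sig = (2; 1)
  {4,7}:  v_{4} + v_{7} = v_{1}  ⇒ sig = (2; 1)
  {6,7}:  v_{6} + v_{7} = v_{3}  ⇒ sig = (2; 1)
  {5,7}:  v_{5} + v_{7} = v_{0} + v_{1}  ⇒ sig = (2; 1,1)
  {2,7}:  v_{2} + v_{7} = 2·v_{0} + v_{1}  ⇒ sig = (2; 1,2)
  {2,3}:  v_{2} + v_{3} = 2·v_{0}  ⇒ sig = (2; 2)
  {2,4}:  v_{2} + v_{4} = 2·v_{5}  ⇒ sig = (2; 2)

Signatures (|P|; sorted positive RHS coefficients), sorted:
[(2; —), (2; —), (2; —), (2; 1), (2; 1), (2; 1), (2; 1), (2; 1), (2; 1), (2; 1), (2; 1), (2; 1,1), (2; 1,2), (2; 2), (2; 2)]


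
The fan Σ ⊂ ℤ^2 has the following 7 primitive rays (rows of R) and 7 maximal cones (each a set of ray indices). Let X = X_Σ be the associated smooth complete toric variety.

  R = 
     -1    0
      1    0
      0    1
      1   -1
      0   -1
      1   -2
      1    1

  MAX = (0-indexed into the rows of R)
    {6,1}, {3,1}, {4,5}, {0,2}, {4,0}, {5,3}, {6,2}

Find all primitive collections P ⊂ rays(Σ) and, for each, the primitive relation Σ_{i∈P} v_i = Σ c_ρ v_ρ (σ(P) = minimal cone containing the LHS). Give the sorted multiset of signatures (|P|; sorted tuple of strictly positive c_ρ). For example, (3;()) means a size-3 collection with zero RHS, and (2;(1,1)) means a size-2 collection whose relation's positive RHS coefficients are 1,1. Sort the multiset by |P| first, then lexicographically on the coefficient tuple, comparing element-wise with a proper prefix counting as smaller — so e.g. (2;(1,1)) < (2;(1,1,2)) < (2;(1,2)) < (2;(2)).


The 14 primitive collections of Σ (r=7, n=2):

  • {0,1}:  v_{0} + v_{1} = 0  ⇒ sig = (2;())
  • {2,4}:  v_{2} + v_{4} = 0  ⇒ sig = (2;())
  • {0,3}:  v_{0} + v_{3} = v_{4}  ⇒ sig = (2;(1))
  • {0,6}:  v_{0} + v_{6} = v_{2}  ⇒ sig = (2;(1))
  • {1,2}:  v_{1} + v_{2} = v_{6}  ⇒ sig = (2;(1))
  • {1,4}:  v_{1} + v_{4} = v_{3}  ⇒ sig = (2;(1))
  • {2,3}:  v_{2} + v_{3} = v_{1}  ⇒ sig = (2;(1))
  • {2,5}:  v_{2} + v_{5} = v_{3}  ⇒ sig = (2;(1))
  • {3,4}:  v_{3} + v_{4} = v_{5}  ⇒ sig = (2;(1))
  • {4,6}:  v_{4} + v_{6} = v_{1}  ⇒ sig = (2;(1))
  • {5,6}:  v_{5} + v_{6} = v_{1} + v_{3}  ⇒ sig = (2;(1,1))
  • {0,5}:  v_{0} + v_{5} = 2·v_{4}  ⇒ sig = (2;(2))
  • {1,5}:  v_{1} + v_{5} = 2·v_{3}  ⇒ sig = (2;(2))
  • {3,6}:  v_{3} + v_{6} = 2·v_{1}  ⇒ sig = (2;(2))

Sorted signature multiset PRS(X):
    (2;())
    (2;())
    (2;(1))
    (2;(1))
    (2;(1))
    (2;(1))
    (2;(1))
    (2;(1))
    (2;(1))
    (2;(1))
    (2;(1,1))
    (2;(2))
    (2;(2))
    (2;(2))


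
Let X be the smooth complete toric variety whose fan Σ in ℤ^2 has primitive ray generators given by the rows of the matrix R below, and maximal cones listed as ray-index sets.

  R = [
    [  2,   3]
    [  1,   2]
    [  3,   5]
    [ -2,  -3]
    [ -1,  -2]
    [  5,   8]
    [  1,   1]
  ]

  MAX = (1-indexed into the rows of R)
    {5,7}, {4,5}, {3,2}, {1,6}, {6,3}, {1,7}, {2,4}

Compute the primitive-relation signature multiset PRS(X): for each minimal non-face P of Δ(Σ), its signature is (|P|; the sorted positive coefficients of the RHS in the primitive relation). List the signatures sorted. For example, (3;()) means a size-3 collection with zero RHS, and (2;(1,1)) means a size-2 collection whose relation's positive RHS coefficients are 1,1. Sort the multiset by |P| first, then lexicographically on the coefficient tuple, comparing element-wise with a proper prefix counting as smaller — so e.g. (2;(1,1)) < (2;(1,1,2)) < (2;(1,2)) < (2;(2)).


Minimal non-faces — 14 found among 7 rays, 7 max cones:

  P={1,4}:  v_{1} + v_{4} = 0 ; sig = (2;())
  P={2,5}:  v_{2} + v_{5} = 0 ; sig = (2;())
  P={1,2}:  v_{1} + v_{2} = v_{3} ; sig = (2;(1))
  P={1,3}:  v_{1} + v_{3} = v_{6} ; sig = (2;(1))
  P={1,5}:  v_{1} + v_{5} = v_{7} ; sig = (2;(1))
  P={2,7}:  v_{2} + v_{7} = v_{1} ; sig = (2;(1))
  P={3,4}:  v_{3} + v_{4} = v_{2} ; sig = (2;(1))
  P={3,5}:  v_{3} + v_{5} = v_{1} ; sig = (2;(1))
  P={4,6}:  v_{4} + v_{6} = v_{3} ; sig = (2;(1))
  P={4,7}:  v_{4} + v_{7} = v_{5} ; sig = (2;(1))
  P={2,6}:  v_{2} + v_{6} = 2·v_{3} ; sig = (2;(2))
  P={3,7}:  v_{3} + v_{7} = 2·v_{1} ; sig = (2;(2))
  P={5,6}:  v_{5} + v_{6} = 2·v_{1} ; sig = (2;(2))
  P={6,7}:  v_{6} + v_{7} = 3·v_{1} ; sig = (2;(3))

Sorted signature multiset PRS(X):
    |P|=2: 14 collections, coeffs (), (), (1), (1), (1), (1), (1), (1), (1), (1), (2), (2), (2), (3)


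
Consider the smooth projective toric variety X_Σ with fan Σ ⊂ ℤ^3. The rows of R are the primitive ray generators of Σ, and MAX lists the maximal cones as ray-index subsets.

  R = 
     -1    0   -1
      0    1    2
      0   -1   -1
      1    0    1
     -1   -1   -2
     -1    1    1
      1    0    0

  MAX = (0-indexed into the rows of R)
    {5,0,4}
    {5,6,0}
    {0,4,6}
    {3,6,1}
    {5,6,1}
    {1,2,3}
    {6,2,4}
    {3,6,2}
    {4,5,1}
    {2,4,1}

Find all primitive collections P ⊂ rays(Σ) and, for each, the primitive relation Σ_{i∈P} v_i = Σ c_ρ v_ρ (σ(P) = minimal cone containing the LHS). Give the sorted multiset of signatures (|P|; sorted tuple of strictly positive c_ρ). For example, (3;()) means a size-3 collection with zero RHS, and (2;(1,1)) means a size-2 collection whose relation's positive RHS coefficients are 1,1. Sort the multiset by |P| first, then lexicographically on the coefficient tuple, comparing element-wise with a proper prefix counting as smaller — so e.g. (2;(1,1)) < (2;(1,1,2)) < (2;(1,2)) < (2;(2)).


Minimal non-faces — 9 found among 7 rays, 10 max cones:

  P = {0,3}:  v_{0} + v_{3} = 0  ⇒ sig = (2;())
  P = {0,1}:  v_{0} + v_{1} = v_{5}  ⇒ sig = (2;(1))
  P = {0,2}:  v_{0} + v_{2} = v_{4}  ⇒ sig = (2;(1))
  P = {3,4}:  v_{3} + v_{4} = v_{2}  ⇒ sig = (2;(1))
  P = {3,5}:  v_{3} + v_{5} = v_{1}  ⇒ sig = (2;(1))
  P = {2,5}:  v_{2} + v_{5} = v_{1} + v_{4}  ⇒ sig = (2;(1,1))
  P = {1,4,6}:  v_{1} + v_{4} + v_{6} = 0  ⇒ sig = (3;())
  P = {1,2,6}:  v_{1} + v_{2} + v_{6} = v_{3}  ⇒ sig = (3;(1))
  P = {4,5,6}:  v_{4} + v_{5} + v_{6} = v_{0}  ⇒ sig = (3;(1))

Sorted signature multiset PRS(X):
    |P|=2: 6 collections, coeffs (), (1), (1), (1), (1), (1,1)
    |P|=3: 3 collections, coeffs (), (1), (1)


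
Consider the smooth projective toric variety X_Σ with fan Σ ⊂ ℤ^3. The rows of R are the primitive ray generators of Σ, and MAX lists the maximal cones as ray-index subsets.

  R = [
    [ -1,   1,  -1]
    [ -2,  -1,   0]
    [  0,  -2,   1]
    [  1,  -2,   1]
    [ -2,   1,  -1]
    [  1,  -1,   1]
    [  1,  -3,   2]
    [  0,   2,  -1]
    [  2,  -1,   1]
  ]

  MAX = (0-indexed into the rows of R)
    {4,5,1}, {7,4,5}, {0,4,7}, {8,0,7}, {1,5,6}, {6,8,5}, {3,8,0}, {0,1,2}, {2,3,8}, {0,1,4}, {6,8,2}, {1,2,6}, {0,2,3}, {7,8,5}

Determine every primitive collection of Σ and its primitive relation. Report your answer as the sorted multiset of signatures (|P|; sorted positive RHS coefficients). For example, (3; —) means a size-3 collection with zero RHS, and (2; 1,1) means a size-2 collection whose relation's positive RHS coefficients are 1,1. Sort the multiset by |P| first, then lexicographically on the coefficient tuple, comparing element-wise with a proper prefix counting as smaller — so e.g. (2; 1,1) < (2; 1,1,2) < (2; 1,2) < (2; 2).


|primitive collections| = 16. Relations:

  P={0,5}:  v_{0} + v_{5} = 0  ⇒ sig = (2; —)
  P={2,7}:  v_{2} + v_{7} = 0  ⇒ sig = (2; —)
  P={4,8}:  v_{4} + v_{8} = 0  ⇒ sig = (2; —)
  P={0,6}:  v_{0} + v_{6} = v_{2}  ⇒ sig = (2; 1)
  P={1,7}:  v_{1} + v_{7} = v_{4}  ⇒ sig = (2; 1)
  P={1,8}:  v_{1} + v_{8} = v_{2}  ⇒ sig = (2; 1)
  P={2,4}:  v_{2} + v_{4} = v_{1}  ⇒ sig = (2; 1)
  P={2,5}:  v_{2} + v_{5} = v_{6}  ⇒ sig = (2; 1)
  P={6,7}:  v_{6} + v_{7} = v_{5}  ⇒ sig = (2; 1)
  P={3,4}:  v_{3} + v_{4} = v_{0} + v_{2}  ⇒ sig = (2; 1,1)
  P={3,5}:  v_{3} + v_{5} = v_{2} + v_{8}  ⇒ sig = (2; 1,1)
  P={3,7}:  v_{3} + v_{7} = v_{0} + v_{8}  ⇒ sig = (2; 1,1)
  P={4,6}:  v_{4} + v_{6} = v_{1} + v_{5}  ⇒ sig = (2; 1,1)
  P={1,3}:  v_{1} + v_{3} = v_{0} + 2·v_{2}  ⇒ sig = (2; 1,2)
  P={3,6}:  v_{3} + v_{6} = 2·v_{2} + v_{8}  ⇒ sig = (2; 1,2)
  P={0,2,8}:  v_{0} + v_{2} + v_{8} = v_{3}  ⇒ sig = (3; 1)

Signatures (|P|; sorted positive RHS coefficients), sorted:
    (2; —)
    (2; —)
    (2; —)
    (2; 1)
    (2; 1)
    (2; 1)
    (2; 1)
    (2; 1)
    (2; 1)
    (2; 1,1)
    (2; 1,1)
    (2; 1,1)
    (2; 1,1)
    (2; 1,2)
    (2; 1,2)
    (3; 1)


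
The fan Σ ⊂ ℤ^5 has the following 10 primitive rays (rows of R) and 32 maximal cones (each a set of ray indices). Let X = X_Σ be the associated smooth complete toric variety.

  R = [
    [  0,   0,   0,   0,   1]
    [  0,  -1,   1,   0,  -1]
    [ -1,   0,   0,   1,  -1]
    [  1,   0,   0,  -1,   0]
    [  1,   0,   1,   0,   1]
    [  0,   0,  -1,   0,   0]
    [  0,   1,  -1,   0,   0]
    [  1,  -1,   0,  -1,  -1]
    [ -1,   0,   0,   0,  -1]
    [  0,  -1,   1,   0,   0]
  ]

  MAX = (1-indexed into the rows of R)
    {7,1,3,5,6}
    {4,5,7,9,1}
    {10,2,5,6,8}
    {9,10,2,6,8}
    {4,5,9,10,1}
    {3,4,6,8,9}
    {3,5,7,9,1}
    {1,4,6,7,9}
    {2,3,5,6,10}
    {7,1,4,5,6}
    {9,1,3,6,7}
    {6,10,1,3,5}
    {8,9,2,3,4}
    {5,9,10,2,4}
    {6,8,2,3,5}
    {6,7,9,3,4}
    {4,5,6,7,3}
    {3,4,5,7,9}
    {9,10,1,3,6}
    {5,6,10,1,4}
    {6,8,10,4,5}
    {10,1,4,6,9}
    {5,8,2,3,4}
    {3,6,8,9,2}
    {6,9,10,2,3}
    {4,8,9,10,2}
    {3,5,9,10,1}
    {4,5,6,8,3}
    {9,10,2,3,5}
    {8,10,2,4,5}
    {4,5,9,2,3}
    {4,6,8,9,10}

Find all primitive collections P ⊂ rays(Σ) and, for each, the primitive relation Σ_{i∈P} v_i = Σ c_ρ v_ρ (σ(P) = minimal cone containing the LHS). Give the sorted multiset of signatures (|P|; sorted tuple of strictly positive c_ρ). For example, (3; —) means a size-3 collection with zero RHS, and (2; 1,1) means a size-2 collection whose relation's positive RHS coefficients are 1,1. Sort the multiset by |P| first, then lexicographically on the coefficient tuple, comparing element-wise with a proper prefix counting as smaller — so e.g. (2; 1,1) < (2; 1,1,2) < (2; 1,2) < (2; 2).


Δ(Σ) — 10 vertices, 11 min non-faces:

  • {7,10}:  v_{7} + v_{10} = 0  →  sig = (2; —)
  • {1,2}:  v_{1} + v_{2} = v_{10}  →  sig = (2; 1)
  • {2,7}:  v_{2} + v_{7} = v_{3} + v_{4}  →  sig = (2; 1,1)
  • {1,8}:  v_{1} + v_{8} = v_{4} + v_{6} + v_{10}  →  sig = (2; 1,1,1)
  • {7,8}:  v_{7} + v_{8} = v_{3} + 2·v_{4} + v_{6}  →  sig = (2; 1,1,2)
  • {1,3,4}:  v_{1} + v_{3} + v_{4} = 0  →  sig = (3; —)
  • {5,6,9}:  v_{5} + v_{6} + v_{9} = 0  →  sig = (3; —)
  • {2,4,6}:  v_{2} + v_{4} + v_{6} = v_{8}  →  sig = (3; 1)
  • {3,4,10}:  v_{3} + v_{4} + v_{10} = v_{2}  →  sig = (3; 1)
  • {5,8,9}:  v_{5} + v_{8} + v_{9} = v_{2} + v_{4}  →  sig = (3; 1,1)
  • {3,8,10}:  v_{3} + v_{8} + v_{10} = 2·v_{2} + v_{6}  →  sig = (3; 1,2)

Hence PRS(X_Σ) =
    |P|=2: 5 collections, coeffs (), (1), (1,1), (1,1,1), (1,1,2)
    |P|=3: 6 collections, coeffs (), (), (1), (1), (1,1), (1,2)


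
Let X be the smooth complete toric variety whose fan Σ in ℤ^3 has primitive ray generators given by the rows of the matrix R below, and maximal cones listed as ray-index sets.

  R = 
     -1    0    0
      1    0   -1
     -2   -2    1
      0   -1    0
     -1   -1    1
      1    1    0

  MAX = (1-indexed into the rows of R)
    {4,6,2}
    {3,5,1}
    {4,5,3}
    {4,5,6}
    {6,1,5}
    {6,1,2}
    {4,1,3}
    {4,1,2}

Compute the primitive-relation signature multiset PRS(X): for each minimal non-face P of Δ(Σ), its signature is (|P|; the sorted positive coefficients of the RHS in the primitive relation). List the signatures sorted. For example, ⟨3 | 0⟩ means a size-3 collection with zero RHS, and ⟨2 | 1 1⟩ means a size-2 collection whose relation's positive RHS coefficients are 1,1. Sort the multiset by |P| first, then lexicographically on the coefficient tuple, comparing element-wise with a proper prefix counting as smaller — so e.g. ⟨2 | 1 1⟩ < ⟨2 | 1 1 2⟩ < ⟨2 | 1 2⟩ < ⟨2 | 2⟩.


Δ(Σ) — 6 vertices, 5 min non-faces:

  • {2,5}:  v_{2} + v_{5} = v_{4}  ⟹  sig = ⟨2 | 1⟩
  • {3,6}:  v_{3} + v_{6} = v_{5}  ⟹  sig = ⟨2 | 1⟩
  • {2,3}:  v_{2} + v_{3} = v_{1} + 2·v_{4}  ⟹  sig = ⟨2 | 1 2⟩
  • {1,4,6}:  v_{1} + v_{4} + v_{6} = 0  ⟹  sig = ⟨3 | 0⟩
  • {1,4,5}:  v_{1} + v_{4} + v_{5} = v_{3}  ⟹  sig = ⟨3 | 1⟩

so the primitive-relation signature multiset is
    ⟨2 | 1⟩
    ⟨2 | 1⟩
    ⟨2 | 1 2⟩
    ⟨3 | 0⟩
    ⟨3 | 1⟩


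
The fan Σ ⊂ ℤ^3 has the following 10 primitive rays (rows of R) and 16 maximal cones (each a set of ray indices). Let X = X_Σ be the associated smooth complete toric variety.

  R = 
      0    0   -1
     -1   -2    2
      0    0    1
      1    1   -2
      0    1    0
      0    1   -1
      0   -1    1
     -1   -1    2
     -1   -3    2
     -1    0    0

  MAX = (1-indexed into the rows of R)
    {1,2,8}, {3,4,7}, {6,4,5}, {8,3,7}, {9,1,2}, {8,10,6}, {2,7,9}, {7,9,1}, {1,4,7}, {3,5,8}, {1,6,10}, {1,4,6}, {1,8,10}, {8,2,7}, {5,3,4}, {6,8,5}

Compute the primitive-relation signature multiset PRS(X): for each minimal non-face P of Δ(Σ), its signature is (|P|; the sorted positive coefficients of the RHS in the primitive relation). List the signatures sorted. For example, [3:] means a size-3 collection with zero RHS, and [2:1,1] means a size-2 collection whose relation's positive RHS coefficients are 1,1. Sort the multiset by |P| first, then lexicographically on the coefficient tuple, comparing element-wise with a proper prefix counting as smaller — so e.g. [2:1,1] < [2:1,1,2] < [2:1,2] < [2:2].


Minimal non-faces — 24 found among 10 rays, 16 max cones:

  P = {1,3}:  v_{1} + v_{3} = 0 ; sig = [2:]
  P = {4,8}:  v_{4} + v_{8} = 0 ; sig = [2:]
  P = {6,7}:  v_{6} + v_{7} = 0 ; sig = [2:]
  P = {1,5}:  v_{1} + v_{5} = v_{6} ; sig = [2:1]
  P = {2,5}:  v_{2} + v_{5} = v_{8} ; sig = [2:1]
  P = {3,6}:  v_{3} + v_{6} = v_{5} ; sig = [2:1]
  P = {5,7}:  v_{5} + v_{7} = v_{3} ; sig = [2:1]
  P = {5,9}:  v_{5} + v_{9} = v_{2} ; sig = [2:1]
  P = {2,3}:  v_{2} + v_{3} = v_{7} + v_{8} ; sig = [2:1,1]
  P = {2,4}:  v_{2} + v_{4} = v_{1} + v_{7} ; sig = [2:1,1]
  P = {2,6}:  v_{2} + v_{6} = v_{1} + v_{8} ; sig = [2:1,1]
  P = {3,9}:  v_{3} + v_{9} = v_{2} + v_{7} ; sig = [2:1,1]
  P = {3,10}:  v_{3} + v_{10} = v_{6} + v_{8} ; sig = [2:1,1]
  P = {4,10}:  v_{4} + v_{10} = v_{1} + v_{6} ; sig = [2:1,1]
  P = {6,9}:  v_{6} + v_{9} = v_{1} + v_{2} ; sig = [2:1,1]
  P = {7,10}:  v_{7} + v_{10} = v_{1} + v_{8} ; sig = [2:1,1]
  P = {9,10}:  v_{9} + v_{10} = 2·v_{1} + v_{2} + v_{8} ; sig = [2:1,1,2]
  P = {5,10}:  v_{5} + v_{10} = 2·v_{6} + v_{8} ; sig = [2:1,2]
  P = {8,9}:  v_{8} + v_{9} = 2·v_{2} ; sig = [2:2]
  P = {2,10}:  v_{2} + v_{10} = 2·v_{1} + 2·v_{8} ; sig = [2:2,2]
  P = {4,9}:  v_{4} + v_{9} = 2·v_{1} + 2·v_{7} ; sig = [2:2,2]
  P = {1,2,7}:  v_{1} + v_{2} + v_{7} = v_{9} ; sig = [3:1]
  P = {1,6,8}:  v_{1} + v_{6} + v_{8} = v_{10} ; sig = [3:1]
  P = {1,7,8}:  v_{1} + v_{7} + v_{8} = v_{2} ; sig = [3:1]

Hence PRS(X_Σ) =
    [2:]
    [2:]
    [2:]
    [2:1]
    [2:1]
    [2:1]
    [2:1]
    [2:1]
    [2:1,1]
    [2:1,1]
    [2:1,1]
    [2:1,1]
    [2:1,1]
    [2:1,1]
    [2:1,1]
    [2:1,1]
    [2:1,1,2]
    [2:1,2]
    [2:2]
    [2:2,2]
    [2:2,2]
    [3:1]
    [3:1]
    [3:1]


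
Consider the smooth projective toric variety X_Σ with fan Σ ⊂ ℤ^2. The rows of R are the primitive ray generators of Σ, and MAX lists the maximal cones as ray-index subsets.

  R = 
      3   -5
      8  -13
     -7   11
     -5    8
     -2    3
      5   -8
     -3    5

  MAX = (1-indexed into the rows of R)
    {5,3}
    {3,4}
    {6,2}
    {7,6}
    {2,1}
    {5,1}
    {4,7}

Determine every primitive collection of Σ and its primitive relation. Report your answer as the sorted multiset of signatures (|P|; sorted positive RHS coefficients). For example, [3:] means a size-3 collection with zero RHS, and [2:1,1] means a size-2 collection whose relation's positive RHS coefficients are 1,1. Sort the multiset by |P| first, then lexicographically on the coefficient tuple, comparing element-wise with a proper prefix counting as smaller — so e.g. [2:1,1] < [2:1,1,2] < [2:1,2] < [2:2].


Δ(Σ) — 7 vertices, 14 min non-faces:

  P = {1,7}:  v_{1} + v_{7} = 0 — sig = [2:]
  P = {4,6}:  v_{4} + v_{6} = 0 — sig = [2:]
  P = {1,4}:  v_{1} + v_{4} = v_{5} — sig = [2:1]
  P = {1,6}:  v_{1} + v_{6} = v_{2} — sig = [2:1]
  P = {2,4}:  v_{2} + v_{4} = v_{1} — sig = [2:1]
  P = {2,7}:  v_{2} + v_{7} = v_{6} — sig = [2:1]
  P = {3,6}:  v_{3} + v_{6} = v_{5} — sig = [2:1]
  P = {4,5}:  v_{4} + v_{5} = v_{3} — sig = [2:1]
  P = {5,6}:  v_{5} + v_{6} = v_{1} — sig = [2:1]
  P = {5,7}:  v_{5} + v_{7} = v_{4} — sig = [2:1]
  P = {2,3}:  v_{2} + v_{3} = v_{1} + v_{5} — sig = [2:1,1]
  P = {1,3}:  v_{1} + v_{3} = 2·v_{5} — sig = [2:2]
  P = {2,5}:  v_{2} + v_{5} = 2·v_{1} — sig = [2:2]
  P = {3,7}:  v_{3} + v_{7} = 2·v_{4} — sig = [2:2]

Sorted signature multiset PRS(X):
{ [2:] ×2,  [2:1] ×8,  [2:1,1],  [2:2] ×3 }
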